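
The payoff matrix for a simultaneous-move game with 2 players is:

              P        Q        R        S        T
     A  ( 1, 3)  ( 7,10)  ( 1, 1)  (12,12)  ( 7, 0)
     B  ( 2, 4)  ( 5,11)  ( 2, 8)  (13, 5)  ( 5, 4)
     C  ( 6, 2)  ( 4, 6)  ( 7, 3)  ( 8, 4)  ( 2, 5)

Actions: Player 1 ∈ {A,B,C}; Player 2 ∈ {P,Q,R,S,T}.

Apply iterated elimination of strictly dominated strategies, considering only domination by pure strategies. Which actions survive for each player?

P2 drop P (Q beats it: A:10>3 B:11>4 C:6>2)
P2 drop R (Q beats it: A:10>1 B:11>8 C:6>3)
P1 drop C (A beats it: Q:7>4 S:12>8 T:7>2)
P2 drop T (Q beats it: A:10>0 B:11>4)
P1→{A,B} P2→{Q,S}

IESDS → P1:{A,B} P2:{Q,S}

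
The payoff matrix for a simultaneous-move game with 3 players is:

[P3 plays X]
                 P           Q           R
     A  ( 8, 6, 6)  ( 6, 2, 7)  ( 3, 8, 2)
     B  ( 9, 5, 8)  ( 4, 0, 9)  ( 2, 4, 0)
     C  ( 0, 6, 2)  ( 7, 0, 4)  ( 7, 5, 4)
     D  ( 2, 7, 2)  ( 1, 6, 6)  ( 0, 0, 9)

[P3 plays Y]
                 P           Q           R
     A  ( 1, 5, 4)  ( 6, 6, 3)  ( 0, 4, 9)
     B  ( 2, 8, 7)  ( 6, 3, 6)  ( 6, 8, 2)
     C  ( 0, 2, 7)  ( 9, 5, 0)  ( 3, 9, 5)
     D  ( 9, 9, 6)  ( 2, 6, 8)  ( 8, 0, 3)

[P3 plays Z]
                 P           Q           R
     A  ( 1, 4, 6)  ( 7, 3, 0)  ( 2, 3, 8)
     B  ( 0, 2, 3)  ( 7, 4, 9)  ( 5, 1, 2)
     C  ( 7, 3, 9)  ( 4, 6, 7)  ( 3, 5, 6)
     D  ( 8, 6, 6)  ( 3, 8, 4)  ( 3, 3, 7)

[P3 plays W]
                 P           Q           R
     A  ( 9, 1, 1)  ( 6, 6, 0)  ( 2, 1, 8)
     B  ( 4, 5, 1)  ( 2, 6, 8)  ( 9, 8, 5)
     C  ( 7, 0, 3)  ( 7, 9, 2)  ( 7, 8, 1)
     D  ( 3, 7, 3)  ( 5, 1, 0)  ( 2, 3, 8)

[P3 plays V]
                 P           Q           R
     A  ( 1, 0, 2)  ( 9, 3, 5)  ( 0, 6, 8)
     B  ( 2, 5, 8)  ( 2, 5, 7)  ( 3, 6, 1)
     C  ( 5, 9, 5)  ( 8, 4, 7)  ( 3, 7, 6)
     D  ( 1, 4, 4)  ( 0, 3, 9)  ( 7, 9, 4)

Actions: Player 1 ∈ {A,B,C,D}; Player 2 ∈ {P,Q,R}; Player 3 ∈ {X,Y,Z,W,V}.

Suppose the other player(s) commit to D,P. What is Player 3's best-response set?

argmax u_3 = {Y,Z}

u_3(X vs D,P) = 2
u_3(Y vs D,P) = 6
u_3(Z vs D,P) = 6
u_3(W vs D,P) = 3
u_3(V vs D,P) = 4
max payoff 6 at {Y,Z}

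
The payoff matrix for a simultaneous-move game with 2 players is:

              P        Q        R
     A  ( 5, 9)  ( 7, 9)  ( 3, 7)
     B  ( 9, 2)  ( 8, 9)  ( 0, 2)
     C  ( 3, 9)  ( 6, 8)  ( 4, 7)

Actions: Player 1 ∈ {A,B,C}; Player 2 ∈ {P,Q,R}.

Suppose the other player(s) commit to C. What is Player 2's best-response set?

u_2(P vs C) = 9
u_2(Q vs C) = 8
u_2(R vs C) = 7
max payoff 9 at {P}

BR_2 = {P}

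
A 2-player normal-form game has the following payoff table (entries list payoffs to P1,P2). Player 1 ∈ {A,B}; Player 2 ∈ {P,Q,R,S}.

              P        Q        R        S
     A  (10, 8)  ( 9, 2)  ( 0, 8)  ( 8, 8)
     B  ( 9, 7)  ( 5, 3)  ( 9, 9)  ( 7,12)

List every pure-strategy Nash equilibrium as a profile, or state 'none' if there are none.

(A,P): NE
(A,Q): not NE [P2→S gives 8>2]
(A,R): not NE [P1→B gives 9>0]
(A,S): NE
(B,P): not NE [P1→A gives 10>9; P2→S gives 12>7]
(B,Q): not NE [P1→A gives 9>5; P2→S gives 12>3]
(B,R): not NE [P2→S gives 12>9]
(B,S): not NE [P1→A gives 8>7]

NE set: (A,P), (A,S)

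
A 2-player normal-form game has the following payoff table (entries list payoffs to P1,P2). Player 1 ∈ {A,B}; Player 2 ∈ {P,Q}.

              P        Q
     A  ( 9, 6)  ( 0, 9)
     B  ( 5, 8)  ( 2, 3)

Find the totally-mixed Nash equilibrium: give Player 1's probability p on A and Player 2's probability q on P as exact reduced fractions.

P1 indiff ⇒ q·9+(1-q)·0 = q·5+(1-q)·2 ⇒ q(4) = (1-q)(2) ⇒ q = 1/3
P2 indiff ⇒ p·6+(1-p)·8 = p·9+(1-p)·3 ⇒ p(-3) = (1-p)(-5) ⇒ p = 5/8

p=5/8, q=1/3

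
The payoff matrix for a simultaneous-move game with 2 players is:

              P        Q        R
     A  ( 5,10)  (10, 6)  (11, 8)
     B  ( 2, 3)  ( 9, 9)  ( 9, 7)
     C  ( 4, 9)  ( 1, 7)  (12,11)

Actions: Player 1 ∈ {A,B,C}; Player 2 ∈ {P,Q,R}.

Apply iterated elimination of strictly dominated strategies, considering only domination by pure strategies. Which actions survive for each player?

Survivors P1:{A,C} P2:{P,R}

P1 drop B (A beats it: P:5>2 Q:10>9 R:11>9)
P2 drop Q (P beats it: A:10>6 C:9>7)
P1→{A,C} P2→{P,R}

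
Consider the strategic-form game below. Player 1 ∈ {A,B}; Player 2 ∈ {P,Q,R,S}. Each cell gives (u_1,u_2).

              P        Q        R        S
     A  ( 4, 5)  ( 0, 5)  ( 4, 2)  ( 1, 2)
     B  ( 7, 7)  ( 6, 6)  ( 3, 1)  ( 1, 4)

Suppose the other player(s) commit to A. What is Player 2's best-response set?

argmax u_2 = {P,Q}

u_2(P vs A) = 5
u_2(Q vs A) = 5
u_2(R vs A) = 2
u_2(S vs A) = 2
max payoff 5 at {P,Q}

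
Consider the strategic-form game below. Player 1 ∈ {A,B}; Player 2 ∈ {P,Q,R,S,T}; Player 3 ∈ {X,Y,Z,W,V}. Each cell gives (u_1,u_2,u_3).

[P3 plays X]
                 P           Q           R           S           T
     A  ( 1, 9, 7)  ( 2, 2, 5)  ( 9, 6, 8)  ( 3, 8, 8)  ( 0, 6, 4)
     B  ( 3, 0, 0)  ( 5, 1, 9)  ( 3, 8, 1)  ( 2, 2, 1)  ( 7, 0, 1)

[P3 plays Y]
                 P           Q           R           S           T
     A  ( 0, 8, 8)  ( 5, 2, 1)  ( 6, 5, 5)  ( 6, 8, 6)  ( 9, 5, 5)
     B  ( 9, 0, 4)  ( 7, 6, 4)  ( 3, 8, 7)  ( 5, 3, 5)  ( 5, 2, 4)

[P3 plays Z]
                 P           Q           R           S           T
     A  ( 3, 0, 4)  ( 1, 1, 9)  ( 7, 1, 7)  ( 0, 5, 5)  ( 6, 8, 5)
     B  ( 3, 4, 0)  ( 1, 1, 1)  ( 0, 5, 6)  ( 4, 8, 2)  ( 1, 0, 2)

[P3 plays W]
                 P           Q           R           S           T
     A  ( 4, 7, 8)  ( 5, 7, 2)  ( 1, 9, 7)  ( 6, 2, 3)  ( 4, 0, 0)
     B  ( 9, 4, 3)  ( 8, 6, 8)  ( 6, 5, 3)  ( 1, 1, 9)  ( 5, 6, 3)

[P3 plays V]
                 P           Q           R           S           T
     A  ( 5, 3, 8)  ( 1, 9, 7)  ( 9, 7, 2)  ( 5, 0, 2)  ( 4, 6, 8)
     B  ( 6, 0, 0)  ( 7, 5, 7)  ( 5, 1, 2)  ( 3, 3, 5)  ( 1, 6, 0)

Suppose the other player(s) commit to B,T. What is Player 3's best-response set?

argmax u_3 = {Y}

u_3(X vs B,T) = 1
u_3(Y vs B,T) = 4
u_3(Z vs B,T) = 2
u_3(W vs B,T) = 3
u_3(V vs B,T) = 0
max payoff 4 at {Y}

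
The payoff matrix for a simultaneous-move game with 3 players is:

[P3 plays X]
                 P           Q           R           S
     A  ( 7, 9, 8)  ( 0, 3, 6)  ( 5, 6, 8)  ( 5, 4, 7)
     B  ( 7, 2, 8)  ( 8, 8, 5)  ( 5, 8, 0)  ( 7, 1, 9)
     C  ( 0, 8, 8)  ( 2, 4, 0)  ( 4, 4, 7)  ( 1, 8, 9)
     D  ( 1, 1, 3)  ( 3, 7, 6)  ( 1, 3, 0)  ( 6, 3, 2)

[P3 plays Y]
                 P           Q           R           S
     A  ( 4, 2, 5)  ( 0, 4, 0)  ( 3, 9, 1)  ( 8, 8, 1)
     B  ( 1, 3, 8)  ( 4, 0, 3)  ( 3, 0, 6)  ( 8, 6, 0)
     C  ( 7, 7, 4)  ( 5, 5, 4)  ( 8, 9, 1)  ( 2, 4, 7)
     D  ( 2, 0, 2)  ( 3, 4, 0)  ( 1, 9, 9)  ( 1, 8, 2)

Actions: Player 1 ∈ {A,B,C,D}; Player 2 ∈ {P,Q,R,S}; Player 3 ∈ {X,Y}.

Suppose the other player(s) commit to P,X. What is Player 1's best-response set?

u_1(A vs P,X) = 7
u_1(B vs P,X) = 7
u_1(C vs P,X) = 0
u_1(D vs P,X) = 1
max payoff 7 at {A,B}

argmax u_1 = {A,B}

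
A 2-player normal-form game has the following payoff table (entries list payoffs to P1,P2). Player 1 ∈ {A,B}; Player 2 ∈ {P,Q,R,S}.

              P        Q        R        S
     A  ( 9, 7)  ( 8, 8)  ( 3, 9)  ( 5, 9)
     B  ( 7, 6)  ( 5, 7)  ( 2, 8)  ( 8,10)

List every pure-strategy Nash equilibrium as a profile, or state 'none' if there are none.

(A,P): not NE [P2→S gives 9>7]
(A,Q): not NE [P2→S gives 9>8]
(A,R): NE
(A,S): not NE [P1→B gives 8>5]
(B,P): not NE [P1→A gives 9>7; P2→S gives 10>6]
(B,Q): not NE [P1→A gives 8>5; P2→S gives 10>7]
(B,R): not NE [P1→A gives 3>2; P2→S gives 10>8]
(B,S): NE

NE set: (A,R), (B,S)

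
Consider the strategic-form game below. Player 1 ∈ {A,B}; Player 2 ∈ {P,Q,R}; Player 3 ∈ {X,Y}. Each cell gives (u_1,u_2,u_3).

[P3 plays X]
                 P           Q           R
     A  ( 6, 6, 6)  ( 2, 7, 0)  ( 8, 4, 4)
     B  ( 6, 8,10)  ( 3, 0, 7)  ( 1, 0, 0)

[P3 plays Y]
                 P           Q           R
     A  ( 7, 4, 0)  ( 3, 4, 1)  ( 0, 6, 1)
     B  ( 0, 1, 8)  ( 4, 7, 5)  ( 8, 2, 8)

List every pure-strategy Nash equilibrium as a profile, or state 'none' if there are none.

PSNE = {(B,P,X)}

(A,P,X): not NE [P2→Q gives 7>6]
(A,P,Y): not NE [P2→R gives 6>4; P3→X gives 6>0]
(A,Q,X): not NE [P1→B gives 3>2; P3→Y gives 1>0]
(A,Q,Y): not NE [P1→B gives 4>3; P2→R gives 6>4]
(A,R,X): not NE [P2→Q gives 7>4]
(A,R,Y): not NE [P1→B gives 8>0; P3→X gives 4>1]
(B,P,X): NE
(B,P,Y): not NE [P1→A gives 7>0; P2→Q gives 7>1; P3→X gives 10>8]
(B,Q,X): not NE [P2→P gives 8>0]
(B,Q,Y): not NE [P3→X gives 7>5]
(B,R,X): not NE [P1→A gives 8>1; P2→P gives 8>0; P3→Y gives 8>0]
(B,R,Y): not NE [P2→Q gives 7>2]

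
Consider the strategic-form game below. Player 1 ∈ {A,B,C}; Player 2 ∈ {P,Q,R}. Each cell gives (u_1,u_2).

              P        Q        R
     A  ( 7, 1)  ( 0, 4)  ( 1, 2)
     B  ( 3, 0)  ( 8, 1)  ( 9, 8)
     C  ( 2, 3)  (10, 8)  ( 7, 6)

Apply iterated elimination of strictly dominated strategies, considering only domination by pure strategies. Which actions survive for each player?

P2 drop P (Q beats it: A:4>1 B:1>0 C:8>3)
P1 drop A (B beats it: Q:8>0 R:9>1)
P1→{B,C} P2→{Q,R}

Survivors P1:{B,C} P2:{Q,R}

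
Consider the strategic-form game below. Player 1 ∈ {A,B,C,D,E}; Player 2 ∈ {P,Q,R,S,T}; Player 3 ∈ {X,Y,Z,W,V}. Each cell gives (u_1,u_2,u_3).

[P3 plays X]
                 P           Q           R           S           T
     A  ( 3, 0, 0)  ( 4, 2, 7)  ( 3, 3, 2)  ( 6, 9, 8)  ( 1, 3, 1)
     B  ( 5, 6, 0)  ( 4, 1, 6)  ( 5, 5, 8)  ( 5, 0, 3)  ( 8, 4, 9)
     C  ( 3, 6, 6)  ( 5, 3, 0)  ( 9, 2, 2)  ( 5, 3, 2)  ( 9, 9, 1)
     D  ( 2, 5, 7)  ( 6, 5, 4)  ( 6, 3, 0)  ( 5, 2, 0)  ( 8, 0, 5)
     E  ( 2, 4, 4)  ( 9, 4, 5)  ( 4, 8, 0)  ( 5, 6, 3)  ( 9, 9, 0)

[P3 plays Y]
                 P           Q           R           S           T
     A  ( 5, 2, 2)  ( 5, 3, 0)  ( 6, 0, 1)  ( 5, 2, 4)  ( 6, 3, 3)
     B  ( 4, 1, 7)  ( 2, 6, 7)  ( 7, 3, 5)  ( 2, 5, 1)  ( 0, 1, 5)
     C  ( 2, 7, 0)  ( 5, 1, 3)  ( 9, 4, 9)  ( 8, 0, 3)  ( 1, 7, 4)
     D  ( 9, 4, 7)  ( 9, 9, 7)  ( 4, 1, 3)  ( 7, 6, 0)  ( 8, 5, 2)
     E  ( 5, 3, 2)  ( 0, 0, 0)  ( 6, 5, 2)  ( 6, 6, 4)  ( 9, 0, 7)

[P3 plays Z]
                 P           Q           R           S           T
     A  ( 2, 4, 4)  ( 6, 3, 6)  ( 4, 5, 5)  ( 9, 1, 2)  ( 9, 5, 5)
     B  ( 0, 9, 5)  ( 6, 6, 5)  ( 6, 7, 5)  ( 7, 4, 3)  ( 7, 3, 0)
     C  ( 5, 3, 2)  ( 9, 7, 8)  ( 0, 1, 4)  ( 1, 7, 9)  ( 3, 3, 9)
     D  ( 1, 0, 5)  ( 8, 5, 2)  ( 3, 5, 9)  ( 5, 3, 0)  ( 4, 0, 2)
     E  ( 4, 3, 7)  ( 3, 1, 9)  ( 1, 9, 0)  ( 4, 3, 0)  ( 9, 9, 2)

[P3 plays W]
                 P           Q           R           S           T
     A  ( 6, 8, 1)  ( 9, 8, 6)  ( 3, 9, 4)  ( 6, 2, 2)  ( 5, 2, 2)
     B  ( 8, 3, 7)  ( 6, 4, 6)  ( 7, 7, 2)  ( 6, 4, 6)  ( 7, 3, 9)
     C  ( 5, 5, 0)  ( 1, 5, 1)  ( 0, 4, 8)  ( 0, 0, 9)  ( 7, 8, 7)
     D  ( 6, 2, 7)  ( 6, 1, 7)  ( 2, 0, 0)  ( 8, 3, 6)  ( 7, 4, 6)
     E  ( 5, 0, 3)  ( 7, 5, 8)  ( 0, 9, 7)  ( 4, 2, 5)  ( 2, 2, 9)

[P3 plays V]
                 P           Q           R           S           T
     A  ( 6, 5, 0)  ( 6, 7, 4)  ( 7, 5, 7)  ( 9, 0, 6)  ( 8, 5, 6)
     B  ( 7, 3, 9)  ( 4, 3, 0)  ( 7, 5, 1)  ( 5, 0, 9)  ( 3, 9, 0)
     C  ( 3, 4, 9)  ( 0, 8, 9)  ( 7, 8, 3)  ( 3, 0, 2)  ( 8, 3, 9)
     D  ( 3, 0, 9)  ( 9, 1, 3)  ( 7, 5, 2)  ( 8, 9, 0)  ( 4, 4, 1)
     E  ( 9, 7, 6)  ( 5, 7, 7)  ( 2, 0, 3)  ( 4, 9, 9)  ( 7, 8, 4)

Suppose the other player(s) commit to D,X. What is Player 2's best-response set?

u_2(P vs D,X) = 5
u_2(Q vs D,X) = 5
u_2(R vs D,X) = 3
u_2(S vs D,X) = 2
u_2(T vs D,X) = 0
max payoff 5 at {P,Q}

BR_2 = {P,Q}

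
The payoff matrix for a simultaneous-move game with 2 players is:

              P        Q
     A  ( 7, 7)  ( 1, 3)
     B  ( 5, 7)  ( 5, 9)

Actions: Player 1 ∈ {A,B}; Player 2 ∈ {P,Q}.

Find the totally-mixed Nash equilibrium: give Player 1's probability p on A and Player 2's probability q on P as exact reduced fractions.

(p,q) = (1/3, 2/3)

P1 indiff ⇒ q·7+(1-q)·1 = q·5+(1-q)·5 ⇒ q(2) = (1-q)(4) ⇒ q = 2/3
P2 indiff ⇒ p·7+(1-p)·7 = p·3+(1-p)·9 ⇒ p(4) = (1-p)(2) ⇒ p = 1/3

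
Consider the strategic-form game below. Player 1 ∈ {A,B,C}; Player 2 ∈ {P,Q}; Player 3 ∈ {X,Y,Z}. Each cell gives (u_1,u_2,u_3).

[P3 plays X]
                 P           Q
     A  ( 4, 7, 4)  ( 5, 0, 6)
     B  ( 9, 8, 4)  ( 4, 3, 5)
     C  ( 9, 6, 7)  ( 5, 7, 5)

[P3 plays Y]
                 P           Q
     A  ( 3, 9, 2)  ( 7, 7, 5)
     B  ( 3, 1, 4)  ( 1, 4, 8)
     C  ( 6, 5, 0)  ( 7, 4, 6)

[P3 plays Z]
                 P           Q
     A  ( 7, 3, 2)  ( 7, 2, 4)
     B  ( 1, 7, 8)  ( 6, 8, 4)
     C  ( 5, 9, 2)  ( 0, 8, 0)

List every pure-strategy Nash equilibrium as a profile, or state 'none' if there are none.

(A,P,X): not NE [P1→C gives 9>4]
(A,P,Y): not NE [P1→C gives 6>3; P3→X gives 4>2]
(A,P,Z): not NE [P3→X gives 4>2]
(A,Q,X): not NE [P2→P gives 7>0]
(A,Q,Y): not NE [P2→P gives 9>7; P3→X gives 6>5]
(A,Q,Z): not NE [P2→P gives 3>2; P3→X gives 6>4]
(B,P,X): not NE [P3→Z gives 8>4]
(B,P,Y): not NE [P1→C gives 6>3; P2→Q gives 4>1; P3→Z gives 8>4]
(B,P,Z): not NE [P1→A gives 7>1; P2→Q gives 8>7]
(B,Q,X): not NE [P1→C gives 5>4; P2→P gives 8>3; P3→Y gives 8>5]
(B,Q,Y): not NE [P1→C gives 7>1]
(B,Q,Z): not NE [P1→A gives 7>6; P3→Y gives 8>4]
(C,P,X): not NE [P2→Q gives 7>6]
(C,P,Y): not NE [P3→X gives 7>0]
(C,P,Z): not NE [P1→A gives 7>5; P3→X gives 7>2]
(C,Q,X): not NE [P3→Y gives 6>5]
(C,Q,Y): not NE [P2→P gives 5>4]
(C,Q,Z): not NE [P1→A gives 7>0; P2→P gives 9>8; P3→Y gives 6>0]

Equilibria: none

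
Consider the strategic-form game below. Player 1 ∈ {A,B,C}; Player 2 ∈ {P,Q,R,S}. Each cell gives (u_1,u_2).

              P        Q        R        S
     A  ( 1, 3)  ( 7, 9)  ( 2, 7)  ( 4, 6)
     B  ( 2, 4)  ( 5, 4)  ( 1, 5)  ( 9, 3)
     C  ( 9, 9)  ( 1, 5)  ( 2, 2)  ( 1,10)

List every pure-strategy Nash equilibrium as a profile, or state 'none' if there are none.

(A,P): not NE [P1→C gives 9>1; P2→Q gives 9>3]
(A,Q): NE
(A,R): not NE [P2→Q gives 9>7]
(A,S): not NE [P1→B gives 9>4; P2→Q gives 9>6]
(B,P): not NE [P1→C gives 9>2; P2→R gives 5>4]
(B,Q): not NE [P1→A gives 7>5; P2→R gives 5>4]
(B,R): not NE [P1→C gives 2>1]
(B,S): not NE [P2→R gives 5>3]
(C,P): not NE [P2→S gives 10>9]
(C,Q): not NE [P1→A gives 7>1; P2→S gives 10>5]
(C,R): not NE [P2→S gives 10>2]
(C,S): not NE [P1→B gives 9>1]

PSNE = {(A,Q)}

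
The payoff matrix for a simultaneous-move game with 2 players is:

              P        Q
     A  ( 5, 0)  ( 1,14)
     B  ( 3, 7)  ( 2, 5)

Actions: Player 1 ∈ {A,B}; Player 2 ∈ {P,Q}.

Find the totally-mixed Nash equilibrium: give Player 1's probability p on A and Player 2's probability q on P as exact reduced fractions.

p=1/8, q=1/3

P1 indiff ⇒ q·5+(1-q)·1 = q·3+(1-q)·2 ⇒ q(2) = (1-q)(1) ⇒ q = 1/3
P2 indiff ⇒ p·0+(1-p)·7 = p·14+(1-p)·5 ⇒ p(-14) = (1-p)(-2) ⇒ p = 1/8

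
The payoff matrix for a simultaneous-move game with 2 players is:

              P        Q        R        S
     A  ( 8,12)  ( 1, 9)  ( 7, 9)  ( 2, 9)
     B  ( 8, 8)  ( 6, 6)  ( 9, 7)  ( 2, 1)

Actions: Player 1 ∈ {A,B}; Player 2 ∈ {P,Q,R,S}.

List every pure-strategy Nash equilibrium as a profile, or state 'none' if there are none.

PSNE = {(A,P), (B,P)}

(A,P): NE
(A,Q): not NE [P1→B gives 6>1; P2→P gives 12>9]
(A,R): not NE [P1→B gives 9>7; P2→P gives 12>9]
(A,S): not NE [P2→P gives 12>9]
(B,P): NE
(B,Q): not NE [P2→P gives 8>6]
(B,R): not NE [P2→P gives 8>7]
(B,S): not NE [P2→P gives 8>1]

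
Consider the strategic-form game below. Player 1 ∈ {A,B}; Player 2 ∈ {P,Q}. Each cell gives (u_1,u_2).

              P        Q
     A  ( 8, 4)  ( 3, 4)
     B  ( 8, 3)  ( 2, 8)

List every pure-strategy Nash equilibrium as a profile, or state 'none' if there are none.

(A,P): NE
(A,Q): NE
(B,P): not NE [P2→Q gives 8>3]
(B,Q): not NE [P1→A gives 3>2]

Nash profiles: (A,P), (A,Q)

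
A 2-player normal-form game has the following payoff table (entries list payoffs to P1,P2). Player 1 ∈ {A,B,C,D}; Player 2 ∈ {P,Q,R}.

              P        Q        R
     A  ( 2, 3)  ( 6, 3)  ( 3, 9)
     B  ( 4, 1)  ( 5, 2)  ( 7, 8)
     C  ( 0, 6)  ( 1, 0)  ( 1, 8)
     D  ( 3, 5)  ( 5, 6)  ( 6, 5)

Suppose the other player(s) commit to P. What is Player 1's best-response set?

u_1(A vs P) = 2
u_1(B vs P) = 4
u_1(C vs P) = 0
u_1(D vs P) = 3
max payoff 4 at {B}

BR_1 = {B}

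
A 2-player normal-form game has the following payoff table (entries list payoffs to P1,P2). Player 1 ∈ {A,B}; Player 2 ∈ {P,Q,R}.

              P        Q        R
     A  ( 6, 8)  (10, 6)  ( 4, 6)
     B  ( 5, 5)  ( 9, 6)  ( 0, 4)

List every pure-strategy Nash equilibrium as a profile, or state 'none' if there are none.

(A,P): NE
(A,Q): not NE [P2→P gives 8>6]
(A,R): not NE [P2→P gives 8>6]
(B,P): not NE [P1→A gives 6>5; P2→Q gives 6>5]
(B,Q): not NE [P1→A gives 10>9]
(B,R): not NE [P1→A gives 4>0; P2→Q gives 6>4]

PSNE = {(A,P)}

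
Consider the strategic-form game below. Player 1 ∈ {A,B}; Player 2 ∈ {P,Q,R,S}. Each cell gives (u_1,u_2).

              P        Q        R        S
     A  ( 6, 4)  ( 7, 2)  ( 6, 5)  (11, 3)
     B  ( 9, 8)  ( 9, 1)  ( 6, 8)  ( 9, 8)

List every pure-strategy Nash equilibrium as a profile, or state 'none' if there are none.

(A,P): not NE [P1→B gives 9>6; P2→R gives 5>4]
(A,Q): not NE [P1→B gives 9>7; P2→R gives 5>2]
(A,R): NE
(A,S): not NE [P2→R gives 5>3]
(B,P): NE
(B,Q): not NE [P2→S gives 8>1]
(B,R): NE
(B,S): not NE [P1→A gives 11>9]

NE set: (A,R), (B,P), (B,R)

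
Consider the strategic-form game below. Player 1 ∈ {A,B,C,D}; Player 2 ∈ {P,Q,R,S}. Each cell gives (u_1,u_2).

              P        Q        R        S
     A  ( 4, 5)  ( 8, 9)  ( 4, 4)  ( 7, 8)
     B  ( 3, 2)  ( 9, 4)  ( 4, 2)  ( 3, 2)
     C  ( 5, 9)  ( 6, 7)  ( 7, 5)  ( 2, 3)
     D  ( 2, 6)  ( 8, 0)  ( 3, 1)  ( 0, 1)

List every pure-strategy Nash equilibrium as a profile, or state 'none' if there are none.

Nash profiles: (B,Q), (C,P)

(A,P): not NE [P1→C gives 5>4; P2→Q gives 9>5]
(A,Q): not NE [P1→B gives 9>8]
(A,R): not NE [P1→C gives 7>4; P2→Q gives 9>4]
(A,S): not NE [P2→Q gives 9>8]
(B,P): not NE [P1→C gives 5>3; P2→Q gives 4>2]
(B,Q): NE
(B,R): not NE [P1→C gives 7>4; P2→Q gives 4>2]
(B,S): not NE [P1→A gives 7>3; P2→Q gives 4>2]
(C,P): NE
(C,Q): not NE [P1→B gives 9>6; P2→P gives 9>7]
(C,R): not NE [P2→P gives 9>5]
(C,S): not NE [P1→A gives 7>2; P2→P gives 9>3]
(D,P): not NE [P1→C gives 5>2]
(D,Q): not NE [P1→B gives 9>8; P2→P gives 6>0]
(D,R): not NE [P1→C gives 7>3; P2→P gives 6>1]
(D,S): not NE [P1→A gives 7>0; P2→P gives 6>1]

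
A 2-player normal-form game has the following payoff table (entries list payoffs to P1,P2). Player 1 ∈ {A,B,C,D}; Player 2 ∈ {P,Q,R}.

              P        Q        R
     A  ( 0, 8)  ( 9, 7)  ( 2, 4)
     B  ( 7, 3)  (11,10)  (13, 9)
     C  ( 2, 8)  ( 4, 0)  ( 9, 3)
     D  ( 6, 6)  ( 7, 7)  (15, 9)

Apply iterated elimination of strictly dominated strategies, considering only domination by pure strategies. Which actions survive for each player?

Remaining: P1:{B,D} P2:{Q,R}

P1 drop A (B beats it: P:7>0 Q:11>9 R:13>2)
P1 drop C (B beats it: P:7>2 Q:11>4 R:13>9)
P2 drop P (Q beats it: B:10>3 D:7>6)
P1→{B,D} P2→{Q,R}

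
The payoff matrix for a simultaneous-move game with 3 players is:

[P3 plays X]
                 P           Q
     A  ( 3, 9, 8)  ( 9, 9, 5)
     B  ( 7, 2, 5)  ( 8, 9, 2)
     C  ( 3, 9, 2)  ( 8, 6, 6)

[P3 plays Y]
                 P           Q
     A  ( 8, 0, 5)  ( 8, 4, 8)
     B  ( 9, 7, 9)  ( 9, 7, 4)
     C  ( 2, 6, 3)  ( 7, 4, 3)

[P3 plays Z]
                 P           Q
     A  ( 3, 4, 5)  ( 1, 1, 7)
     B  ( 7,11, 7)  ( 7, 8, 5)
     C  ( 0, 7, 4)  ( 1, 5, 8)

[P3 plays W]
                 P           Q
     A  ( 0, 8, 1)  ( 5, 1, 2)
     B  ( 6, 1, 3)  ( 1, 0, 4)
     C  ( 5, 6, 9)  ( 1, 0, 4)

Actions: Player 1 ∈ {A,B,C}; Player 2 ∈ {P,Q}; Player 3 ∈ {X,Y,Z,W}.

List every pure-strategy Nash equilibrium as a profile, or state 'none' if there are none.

(A,P,X): not NE [P1→B gives 7>3]
(A,P,Y): not NE [P1→B gives 9>8; P2→Q gives 4>0; P3→X gives 8>5]
(A,P,Z): not NE [P1→B gives 7>3; P3→X gives 8>5]
(A,P,W): not NE [P1→B gives 6>0; P3→X gives 8>1]
(A,Q,X): not NE [P3→Y gives 8>5]
(A,Q,Y): not NE [P1→B gives 9>8]
(A,Q,Z): not NE [P1→B gives 7>1; P2→P gives 4>1; P3→Y gives 8>7]
(A,Q,W): not NE [P2→P gives 8>1; P3→Y gives 8>2]
(B,P,X): not NE [P2→Q gives 9>2; P3→Y gives 9>5]
(B,P,Y): NE
(B,P,Z): not NE [P3→Y gives 9>7]
(B,P,W): not NE [P3→Y gives 9>3]
(B,Q,X): not NE [P1→A gives 9>8; P3→Z gives 5>2]
(B,Q,Y): not NE [P3→Z gives 5>4]
(B,Q,Z): not NE [P2→P gives 11>8]
(B,Q,W): not NE [P1→A gives 5>1; P2→P gives 1>0; P3→Z gives 5>4]
(C,P,X): not NE [P1→B gives 7>3; P3→W gives 9>2]
(C,P,Y): not NE [P1→B gives 9>2; P3→W gives 9>3]
(C,P,Z): not NE [P1→B gives 7>0; P3→W gives 9>4]
(C,P,W): not NE [P1→B gives 6>5]
(C,Q,X): not NE [P1→A gives 9>8; P2→P gives 9>6; P3→Z gives 8>6]
(C,Q,Y): not NE [P1→B gives 9>7; P2→P gives 6>4; P3→Z gives 8>3]
(C,Q,Z): not NE [P1→B gives 7>1; P2→P gives 7>5]
(C,Q,W): not NE [P1→A gives 5>1; P2→P gives 6>0; P3→Z gives 8>4]

Nash profiles: (B,P,Y)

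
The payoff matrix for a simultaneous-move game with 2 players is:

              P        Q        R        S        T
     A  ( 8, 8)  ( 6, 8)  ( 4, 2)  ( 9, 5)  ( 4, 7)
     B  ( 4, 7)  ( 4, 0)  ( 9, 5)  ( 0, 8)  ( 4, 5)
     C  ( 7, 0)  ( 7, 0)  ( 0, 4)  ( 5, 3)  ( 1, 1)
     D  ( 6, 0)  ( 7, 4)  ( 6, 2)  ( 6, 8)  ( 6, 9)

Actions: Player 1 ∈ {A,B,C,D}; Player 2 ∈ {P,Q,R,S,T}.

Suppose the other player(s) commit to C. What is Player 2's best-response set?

P2 best: {R}

u_2(P vs C) = 0
u_2(Q vs C) = 0
u_2(R vs C) = 4
u_2(S vs C) = 3
u_2(T vs C) = 1
max payoff 4 at {R}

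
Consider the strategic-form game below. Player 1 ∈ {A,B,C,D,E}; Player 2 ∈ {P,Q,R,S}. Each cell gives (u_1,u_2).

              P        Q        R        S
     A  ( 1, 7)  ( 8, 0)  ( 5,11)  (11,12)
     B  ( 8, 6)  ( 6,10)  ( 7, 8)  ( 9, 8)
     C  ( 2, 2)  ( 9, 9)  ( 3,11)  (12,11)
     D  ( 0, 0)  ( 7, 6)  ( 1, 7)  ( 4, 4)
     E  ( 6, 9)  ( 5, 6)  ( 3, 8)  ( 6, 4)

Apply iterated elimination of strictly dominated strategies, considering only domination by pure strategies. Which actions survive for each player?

P1 drop D (A beats it: P:1>0 Q:8>7 R:5>1 S:11>4)
P1 drop E (B beats it: P:8>6 Q:6>5 R:7>3 S:9>6)
P2 drop P (R beats it: A:11>7 B:8>6 C:11>2)
P1→{A,B,C} P2→{Q,R,S}

Survivors P1:{A,B,C} P2:{Q,R,S}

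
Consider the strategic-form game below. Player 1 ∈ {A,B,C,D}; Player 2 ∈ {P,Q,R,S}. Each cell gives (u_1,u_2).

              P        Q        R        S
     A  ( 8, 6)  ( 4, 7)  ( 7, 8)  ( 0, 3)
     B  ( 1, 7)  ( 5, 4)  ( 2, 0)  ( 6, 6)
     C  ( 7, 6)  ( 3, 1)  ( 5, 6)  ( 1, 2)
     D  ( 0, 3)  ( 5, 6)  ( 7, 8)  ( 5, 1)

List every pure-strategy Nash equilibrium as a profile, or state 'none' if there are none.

PSNE = {(A,R), (D,R)}

(A,P): not NE [P2→R gives 8>6]
(A,Q): not NE [P1→D gives 5>4; P2→R gives 8>7]
(A,R): NE
(A,S): not NE [P1→B gives 6>0; P2→R gives 8>3]
(B,P): not NE [P1→A gives 8>1]
(B,Q): not NE [P2→P gives 7>4]
(B,R): not NE [P1→D gives 7>2; P2→P gives 7>0]
(B,S): not NE [P2→P gives 7>6]
(C,P): not NE [P1→A gives 8>7]
(C,Q): not NE [P1→D gives 5>3; P2→R gives 6>1]
(C,R): not NE [P1→D gives 7>5]
(C,S): not NE [P1→B gives 6>1; P2→R gives 6>2]
(D,P): not NE [P1→A gives 8>0; P2→R gives 8>3]
(D,Q): not NE [P2→R gives 8>6]
(D,R): NE
(D,S): not NE [P1→B gives 6>5; P2→R gives 8>1]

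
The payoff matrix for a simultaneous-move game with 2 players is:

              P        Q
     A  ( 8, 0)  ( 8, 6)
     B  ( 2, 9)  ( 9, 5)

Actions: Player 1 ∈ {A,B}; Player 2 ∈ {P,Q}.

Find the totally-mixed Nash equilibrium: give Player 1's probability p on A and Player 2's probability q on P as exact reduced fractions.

P1 indiff ⇒ q·8+(1-q)·8 = q·2+(1-q)·9 ⇒ q(6) = (1-q)(1) ⇒ q = 1/7
P2 indiff ⇒ p·0+(1-p)·9 = p·6+(1-p)·5 ⇒ p(-6) = (1-p)(-4) ⇒ p = 2/5

p=2/5, q=1/7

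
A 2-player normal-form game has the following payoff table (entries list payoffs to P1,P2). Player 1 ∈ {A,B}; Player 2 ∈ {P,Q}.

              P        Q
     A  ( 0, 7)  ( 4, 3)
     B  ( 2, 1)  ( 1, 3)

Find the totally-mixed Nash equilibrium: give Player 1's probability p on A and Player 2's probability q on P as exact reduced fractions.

P1 mixes 1/3 on A; P2 mixes 3/5 on P

P1 indiff ⇒ q·0+(1-q)·4 = q·2+(1-q)·1 ⇒ q(-2) = (1-q)(-3) ⇒ q = 3/5
P2 indiff ⇒ p·7+(1-p)·1 = p·3+(1-p)·3 ⇒ p(4) = (1-p)(2) ⇒ p = 1/3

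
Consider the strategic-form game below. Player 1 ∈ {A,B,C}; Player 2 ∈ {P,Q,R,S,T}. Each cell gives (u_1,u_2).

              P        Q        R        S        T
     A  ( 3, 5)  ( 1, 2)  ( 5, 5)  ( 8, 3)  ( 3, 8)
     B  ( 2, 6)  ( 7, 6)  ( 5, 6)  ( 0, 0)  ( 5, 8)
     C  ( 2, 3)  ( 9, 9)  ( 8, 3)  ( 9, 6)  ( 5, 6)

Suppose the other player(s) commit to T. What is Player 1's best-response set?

argmax u_1 = {B,C}

u_1(A vs T) = 3
u_1(B vs T) = 5
u_1(C vs T) = 5
max payoff 5 at {B,C}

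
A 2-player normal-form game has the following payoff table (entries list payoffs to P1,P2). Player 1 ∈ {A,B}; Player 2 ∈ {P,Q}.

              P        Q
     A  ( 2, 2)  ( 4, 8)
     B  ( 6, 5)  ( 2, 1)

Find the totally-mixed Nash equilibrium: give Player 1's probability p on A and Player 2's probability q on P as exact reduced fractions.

p=2/5, q=1/3

P1 indiff ⇒ q·2+(1-q)·4 = q·6+(1-q)·2 ⇒ q(-4) = (1-q)(-2) ⇒ q = 1/3
P2 indiff ⇒ p·2+(1-p)·5 = p·8+(1-p)·1 ⇒ p(-6) = (1-p)(-4) ⇒ p = 2/5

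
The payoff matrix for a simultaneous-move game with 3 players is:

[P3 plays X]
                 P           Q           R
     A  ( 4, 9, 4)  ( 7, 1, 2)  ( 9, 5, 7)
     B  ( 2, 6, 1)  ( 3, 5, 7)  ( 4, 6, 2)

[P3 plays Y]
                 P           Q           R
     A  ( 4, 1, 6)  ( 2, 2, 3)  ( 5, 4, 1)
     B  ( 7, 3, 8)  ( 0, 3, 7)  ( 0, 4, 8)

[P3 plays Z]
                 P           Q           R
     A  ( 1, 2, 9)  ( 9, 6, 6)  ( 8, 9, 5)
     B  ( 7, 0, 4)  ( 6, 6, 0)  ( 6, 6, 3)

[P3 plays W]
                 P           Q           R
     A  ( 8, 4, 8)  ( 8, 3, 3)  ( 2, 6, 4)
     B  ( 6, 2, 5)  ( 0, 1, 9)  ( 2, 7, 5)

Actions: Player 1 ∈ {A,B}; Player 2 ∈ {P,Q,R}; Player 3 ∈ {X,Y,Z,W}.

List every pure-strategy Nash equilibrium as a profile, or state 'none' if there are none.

PSNE: ∅

(A,P,X): not NE [P3→Z gives 9>4]
(A,P,Y): not NE [P1→B gives 7>4; P2→R gives 4>1; P3→Z gives 9>6]
(A,P,Z): not NE [P1→B gives 7>1; P2→R gives 9>2]
(A,P,W): not NE [P2→R gives 6>4; P3→Z gives 9>8]
(A,Q,X): not NE [P2→P gives 9>1; P3→Z gives 6>2]
(A,Q,Y): not NE [P2→R gives 4>2; P3→Z gives 6>3]
(A,Q,Z): not NE [P2→R gives 9>6]
(A,Q,W): not NE [P2→R gives 6>3; P3→Z gives 6>3]
(A,R,X): not NE [P2→P gives 9>5]
(A,R,Y): not NE [P3→X gives 7>1]
(A,R,Z): not NE [P3→X gives 7>5]
(A,R,W): not NE [P3→X gives 7>4]
(B,P,X): not NE [P1→A gives 4>2; P3→Y gives 8>1]
(B,P,Y): not NE [P2→R gives 4>3]
(B,P,Z): not NE [P2→R gives 6>0; P3→Y gives 8>4]
(B,P,W): not NE [P1→A gives 8>6; P2→R gives 7>2; P3→Y gives 8>5]
(B,Q,X): not NE [P1→A gives 7>3; P2→R gives 6>5; P3→W gives 9>7]
(B,Q,Y): not NE [P1→A gives 2>0; P2→R gives 4>3; P3→W gives 9>7]
(B,Q,Z): not NE [P1→A gives 9>6; P3→W gives 9>0]
(B,Q,W): not NE [P1→A gives 8>0; P2→R gives 7>1]
(B,R,X): not NE [P1→A gives 9>4; P3→Y gives 8>2]
(B,R,Y): not NE [P1→A gives 5>0]
(B,R,Z): not NE [P1→A gives 8>6; P3→Y gives 8>3]
(B,R,W): not NE [P3→Y gives 8>5]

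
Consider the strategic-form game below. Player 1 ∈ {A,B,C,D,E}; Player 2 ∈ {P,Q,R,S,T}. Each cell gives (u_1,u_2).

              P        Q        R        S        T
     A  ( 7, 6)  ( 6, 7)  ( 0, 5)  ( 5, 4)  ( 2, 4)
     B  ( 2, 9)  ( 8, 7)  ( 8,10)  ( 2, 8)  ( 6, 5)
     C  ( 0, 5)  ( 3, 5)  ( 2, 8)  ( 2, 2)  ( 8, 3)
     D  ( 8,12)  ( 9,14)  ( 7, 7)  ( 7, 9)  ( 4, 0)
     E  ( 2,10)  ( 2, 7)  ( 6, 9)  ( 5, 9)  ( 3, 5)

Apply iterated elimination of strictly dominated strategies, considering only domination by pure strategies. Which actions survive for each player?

IESDS → P1:{B,D} P2:{P,Q,R}

P1 drop A (D beats it: P:8>7 Q:9>6 R:7>0 S:7>5 T:4>2)
P1 drop E (D beats it: P:8>2 Q:9>2 R:7>6 S:7>5 T:4>3)
P2 drop S (P beats it: B:9>8 C:5>2 D:12>9)
P2 drop T (P beats it: B:9>5 C:5>3 D:12>0)
P1 drop C (B beats it: P:2>0 Q:8>3 R:8>2)
P1→{B,D} P2→{P,Q,R}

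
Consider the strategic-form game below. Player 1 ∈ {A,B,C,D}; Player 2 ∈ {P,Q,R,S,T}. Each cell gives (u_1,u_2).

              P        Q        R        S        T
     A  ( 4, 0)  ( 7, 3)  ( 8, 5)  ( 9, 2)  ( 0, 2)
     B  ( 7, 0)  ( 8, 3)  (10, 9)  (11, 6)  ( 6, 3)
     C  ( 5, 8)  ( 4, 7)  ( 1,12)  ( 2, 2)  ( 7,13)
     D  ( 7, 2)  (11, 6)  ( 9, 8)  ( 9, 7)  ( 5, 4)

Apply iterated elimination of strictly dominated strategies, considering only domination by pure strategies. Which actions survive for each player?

Remaining: P1:{B,C} P2:{R,T}

P1 drop A (B beats it: P:7>4 Q:8>7 R:10>8 S:11>9 T:6>0)
P2 drop P (R beats it: B:9>0 C:12>8 D:8>2)
P2 drop Q (R beats it: B:9>3 C:12>7 D:8>6)
P1 drop D (B beats it: R:10>9 S:11>9 T:6>5)
P2 drop S (R beats it: B:9>6 C:12>2)
P1→{B,C} P2→{R,T}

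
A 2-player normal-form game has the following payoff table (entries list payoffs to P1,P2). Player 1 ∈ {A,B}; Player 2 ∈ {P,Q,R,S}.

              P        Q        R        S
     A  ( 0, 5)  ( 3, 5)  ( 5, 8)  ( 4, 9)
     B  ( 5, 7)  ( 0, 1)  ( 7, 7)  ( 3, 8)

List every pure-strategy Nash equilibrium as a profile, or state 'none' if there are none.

PSNE = {(A,S)}

(A,P): not NE [P1→B gives 5>0; P2→S gives 9>5]
(A,Q): not NE [P2→S gives 9>5]
(A,R): not NE [P1→B gives 7>5; P2→S gives 9>8]
(A,S): NE
(B,P): not NE [P2→S gives 8>7]
(B,Q): not NE [P1→A gives 3>0; P2→S gives 8>1]
(B,R): not NE [P2→S gives 8>7]
(B,S): not NE [P1→A gives 4>3]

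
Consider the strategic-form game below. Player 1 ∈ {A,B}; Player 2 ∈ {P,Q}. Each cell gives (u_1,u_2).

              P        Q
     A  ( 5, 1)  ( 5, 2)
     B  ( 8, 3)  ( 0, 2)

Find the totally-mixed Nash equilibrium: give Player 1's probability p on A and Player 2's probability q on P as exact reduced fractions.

P1 indiff ⇒ q·5+(1-q)·5 = q·8+(1-q)·0 ⇒ q(-3) = (1-q)(-5) ⇒ q = 5/8
P2 indiff ⇒ p·1+(1-p)·3 = p·2+(1-p)·2 ⇒ p(-1) = (1-p)(-1) ⇒ p = 1/2

(p,q) = (1/2, 5/8)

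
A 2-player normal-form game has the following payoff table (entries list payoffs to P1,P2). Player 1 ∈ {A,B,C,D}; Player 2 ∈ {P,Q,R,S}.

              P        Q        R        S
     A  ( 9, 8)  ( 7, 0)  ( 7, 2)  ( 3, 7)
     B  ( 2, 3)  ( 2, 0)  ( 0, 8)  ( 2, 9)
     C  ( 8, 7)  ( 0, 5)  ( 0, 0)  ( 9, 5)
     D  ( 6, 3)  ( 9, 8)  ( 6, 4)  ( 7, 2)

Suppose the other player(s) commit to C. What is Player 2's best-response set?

u_2(P vs C) = 7
u_2(Q vs C) = 5
u_2(R vs C) = 0
u_2(S vs C) = 5
max payoff 7 at {P}

argmax u_2 = {P}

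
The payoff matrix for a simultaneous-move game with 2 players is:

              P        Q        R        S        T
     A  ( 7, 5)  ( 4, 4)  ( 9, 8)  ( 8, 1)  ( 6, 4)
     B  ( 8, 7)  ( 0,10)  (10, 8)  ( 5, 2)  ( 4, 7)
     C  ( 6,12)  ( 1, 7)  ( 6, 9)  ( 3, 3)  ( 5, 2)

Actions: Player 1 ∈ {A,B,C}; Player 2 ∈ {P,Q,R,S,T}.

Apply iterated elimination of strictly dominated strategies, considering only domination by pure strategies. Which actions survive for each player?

IESDS → P1:{A,B} P2:{Q,R}

P1 drop C (A beats it: P:7>6 Q:4>1 R:9>6 S:8>3 T:6>5)
P2 drop P (R beats it: A:8>5 B:8>7)
P2 drop S (Q beats it: A:4>1 B:10>2)
P2 drop T (R beats it: A:8>4 B:8>7)
P1→{A,B} P2→{Q,R}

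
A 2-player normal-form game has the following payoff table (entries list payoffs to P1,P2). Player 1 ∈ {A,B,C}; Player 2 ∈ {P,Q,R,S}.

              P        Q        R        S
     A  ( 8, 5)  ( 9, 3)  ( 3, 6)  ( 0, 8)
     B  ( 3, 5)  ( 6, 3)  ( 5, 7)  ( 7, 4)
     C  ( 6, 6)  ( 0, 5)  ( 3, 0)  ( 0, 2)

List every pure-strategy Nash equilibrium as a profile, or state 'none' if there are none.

(A,P): not NE [P2→S gives 8>5]
(A,Q): not NE [P2→S gives 8>3]
(A,R): not NE [P1→B gives 5>3; P2→S gives 8>6]
(A,S): not NE [P1→B gives 7>0]
(B,P): not NE [P1→A gives 8>3; P2→R gives 7>5]
(B,Q): not NE [P1→A gives 9>6; P2→R gives 7>3]
(B,R): NE
(B,S): not NE [P2→R gives 7>4]
(C,P): not NE [P1→A gives 8>6]
(C,Q): not NE [P1→A gives 9>0; P2→P gives 6>5]
(C,R): not NE [P1→B gives 5>3; P2→P gives 6>0]
(C,S): not NE [P1→B gives 7>0; P2→P gives 6>2]

NE set: (B,R)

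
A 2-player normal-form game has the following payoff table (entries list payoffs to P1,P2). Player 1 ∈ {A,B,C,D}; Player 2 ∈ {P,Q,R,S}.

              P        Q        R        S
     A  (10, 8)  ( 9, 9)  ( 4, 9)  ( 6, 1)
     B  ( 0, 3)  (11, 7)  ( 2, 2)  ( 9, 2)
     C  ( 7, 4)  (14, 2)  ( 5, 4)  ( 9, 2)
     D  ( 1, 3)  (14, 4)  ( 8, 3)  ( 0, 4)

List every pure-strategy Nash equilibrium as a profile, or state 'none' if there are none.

PSNE = {(D,Q)}

(A,P): not NE [P2→R gives 9>8]
(A,Q): not NE [P1→D gives 14>9]
(A,R): not NE [P1→D gives 8>4]
(A,S): not NE [P1→C gives 9>6; P2→R gives 9>1]
(B,P): not NE [P1→A gives 10>0; P2→Q gives 7>3]
(B,Q): not NE [P1→D gives 14>11]
(B,R): not NE [P1→D gives 8>2; P2→Q gives 7>2]
(B,S): not NE [P2→Q gives 7>2]
(C,P): not NE [P1→A gives 10>7]
(C,Q): not NE [P2→R gives 4>2]
(C,R): not NE [P1→D gives 8>5]
(C,S): not NE [P2→R gives 4>2]
(D,P): not NE [P1→A gives 10>1; P2→S gives 4>3]
(D,Q): NE
(D,R): not NE [P2→S gives 4>3]
(D,S): not NE [P1→C gives 9>0]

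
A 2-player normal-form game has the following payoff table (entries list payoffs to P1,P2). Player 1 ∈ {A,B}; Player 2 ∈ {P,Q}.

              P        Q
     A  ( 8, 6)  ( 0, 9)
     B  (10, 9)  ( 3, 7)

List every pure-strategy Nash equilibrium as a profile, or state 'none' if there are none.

(A,P): not NE [P1→B gives 10>8; P2→Q gives 9>6]
(A,Q): not NE [P1→B gives 3>0]
(B,P): NE
(B,Q): not NE [P2→P gives 9>7]

Nash profiles: (B,P)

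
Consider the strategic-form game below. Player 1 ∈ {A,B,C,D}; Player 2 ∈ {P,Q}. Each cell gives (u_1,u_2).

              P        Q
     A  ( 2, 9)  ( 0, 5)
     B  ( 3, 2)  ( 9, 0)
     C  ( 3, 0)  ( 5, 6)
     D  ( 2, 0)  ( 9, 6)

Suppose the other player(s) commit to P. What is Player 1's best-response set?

u_1(A vs P) = 2
u_1(B vs P) = 3
u_1(C vs P) = 3
u_1(D vs P) = 2
max payoff 3 at {B,C}

P1 best: {B,C}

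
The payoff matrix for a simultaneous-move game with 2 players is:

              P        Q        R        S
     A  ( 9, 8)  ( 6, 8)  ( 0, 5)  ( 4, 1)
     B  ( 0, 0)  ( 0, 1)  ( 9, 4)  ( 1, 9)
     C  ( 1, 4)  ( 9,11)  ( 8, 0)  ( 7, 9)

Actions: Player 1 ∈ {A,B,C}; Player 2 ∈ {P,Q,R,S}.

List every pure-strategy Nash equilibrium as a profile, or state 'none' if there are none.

NE set: (A,P), (C,Q)

(A,P): NE
(A,Q): not NE [P1→C gives 9>6]
(A,R): not NE [P1→B gives 9>0; P2→Q gives 8>5]
(A,S): not NE [P1→C gives 7>4; P2→Q gives 8>1]
(B,P): not NE [P1→A gives 9>0; P2→S gives 9>0]
(B,Q): not NE [P1→C gives 9>0; P2→S gives 9>1]
(B,R): not NE [P2→S gives 9>4]
(B,S): not NE [P1→C gives 7>1]
(C,P): not NE [P1→A gives 9>1; P2→Q gives 11>4]
(C,Q): NE
(C,R): not NE [P1→B gives 9>8; P2→Q gives 11>0]
(C,S): not NE [P2→Q gives 11>9]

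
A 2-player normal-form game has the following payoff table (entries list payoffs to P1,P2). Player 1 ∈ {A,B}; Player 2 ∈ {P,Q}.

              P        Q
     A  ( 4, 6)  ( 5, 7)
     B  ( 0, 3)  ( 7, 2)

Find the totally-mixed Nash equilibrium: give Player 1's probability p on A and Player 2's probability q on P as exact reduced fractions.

p=1/2, q=1/3

P1 indiff ⇒ q·4+(1-q)·5 = q·0+(1-q)·7 ⇒ q(4) = (1-q)(2) ⇒ q = 1/3
P2 indiff ⇒ p·6+(1-p)·3 = p·7+(1-p)·2 ⇒ p(-1) = (1-p)(-1) ⇒ p = 1/2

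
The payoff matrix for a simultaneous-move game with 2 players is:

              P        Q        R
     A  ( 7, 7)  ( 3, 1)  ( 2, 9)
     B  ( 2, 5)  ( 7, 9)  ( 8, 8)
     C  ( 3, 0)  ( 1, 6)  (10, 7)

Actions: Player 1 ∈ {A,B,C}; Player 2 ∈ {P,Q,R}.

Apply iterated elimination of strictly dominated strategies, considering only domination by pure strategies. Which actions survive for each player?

IESDS → P1:{B,C} P2:{Q,R}

P2 drop P (R beats it: A:9>7 B:8>5 C:7>0)
P1 drop A (B beats it: Q:7>3 R:8>2)
P1→{B,C} P2→{Q,R}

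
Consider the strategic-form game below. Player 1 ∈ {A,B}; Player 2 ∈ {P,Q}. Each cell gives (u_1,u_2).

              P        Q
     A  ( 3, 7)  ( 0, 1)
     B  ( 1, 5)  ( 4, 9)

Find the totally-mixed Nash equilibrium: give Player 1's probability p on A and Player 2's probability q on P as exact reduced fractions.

P1 indiff ⇒ q·3+(1-q)·0 = q·1+(1-q)·4 ⇒ q(2) = (1-q)(4) ⇒ q = 2/3
P2 indiff ⇒ p·7+(1-p)·5 = p·1+(1-p)·9 ⇒ p(6) = (1-p)(4) ⇒ p = 2/5

(p,q) = (2/5, 2/3)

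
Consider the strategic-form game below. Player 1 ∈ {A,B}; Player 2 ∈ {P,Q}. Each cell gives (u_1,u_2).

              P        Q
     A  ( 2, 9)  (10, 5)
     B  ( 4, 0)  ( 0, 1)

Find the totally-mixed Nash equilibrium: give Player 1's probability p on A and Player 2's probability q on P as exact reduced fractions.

P1 mixes 1/5 on A; P2 mixes 5/6 on P

P1 indiff ⇒ q·2+(1-q)·10 = q·4+(1-q)·0 ⇒ q(-2) = (1-q)(-10) ⇒ q = 5/6
P2 indiff ⇒ p·9+(1-p)·0 = p·5+(1-p)·1 ⇒ p(4) = (1-p)(1) ⇒ p = 1/5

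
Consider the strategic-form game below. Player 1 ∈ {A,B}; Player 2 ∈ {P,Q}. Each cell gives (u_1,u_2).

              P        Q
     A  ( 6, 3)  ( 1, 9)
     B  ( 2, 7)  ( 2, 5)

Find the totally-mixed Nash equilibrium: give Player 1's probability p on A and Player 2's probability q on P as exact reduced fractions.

(p,q) = (1/4, 1/5)

P1 indiff ⇒ q·6+(1-q)·1 = q·2+(1-q)·2 ⇒ q(4) = (1-q)(1) ⇒ q = 1/5
P2 indiff ⇒ p·3+(1-p)·7 = p·9+(1-p)·5 ⇒ p(-6) = (1-p)(-2) ⇒ p = 1/4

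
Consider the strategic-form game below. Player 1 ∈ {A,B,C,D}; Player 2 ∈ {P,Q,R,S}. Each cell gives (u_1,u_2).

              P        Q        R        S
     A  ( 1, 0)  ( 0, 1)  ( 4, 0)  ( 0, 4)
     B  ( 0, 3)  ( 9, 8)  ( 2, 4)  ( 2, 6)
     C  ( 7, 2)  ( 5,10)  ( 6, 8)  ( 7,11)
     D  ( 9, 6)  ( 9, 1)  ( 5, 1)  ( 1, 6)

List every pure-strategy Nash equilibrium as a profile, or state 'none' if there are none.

(A,P): not NE [P1→D gives 9>1; P2→S gives 4>0]
(A,Q): not NE [P1→D gives 9>0; P2→S gives 4>1]
(A,R): not NE [P1→C gives 6>4; P2→S gives 4>0]
(A,S): not NE [P1→C gives 7>0]
(B,P): not NE [P1→D gives 9>0; P2→Q gives 8>3]
(B,Q): NE
(B,R): not NE [P1→C gives 6>2; P2→Q gives 8>4]
(B,S): not NE [P1→C gives 7>2; P2→Q gives 8>6]
(C,P): not NE [P1→D gives 9>7; P2→S gives 11>2]
(C,Q): not NE [P1→D gives 9>5; P2→S gives 11>10]
(C,R): not NE [P2→S gives 11>8]
(C,S): NE
(D,P): NE
(D,Q): not NE [P2→S gives 6>1]
(D,R): not NE [P1→C gives 6>5; P2→S gives 6>1]
(D,S): not NE [P1→C gives 7>1]

PSNE = {(B,Q), (C,S), (D,P)}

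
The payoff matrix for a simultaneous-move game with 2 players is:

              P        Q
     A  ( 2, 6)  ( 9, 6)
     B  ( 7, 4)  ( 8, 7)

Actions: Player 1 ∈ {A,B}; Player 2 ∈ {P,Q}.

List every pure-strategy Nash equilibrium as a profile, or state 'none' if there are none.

NE set: (A,Q)

(A,P): not NE [P1→B gives 7>2]
(A,Q): NE
(B,P): not NE [P2→Q gives 7>4]
(B,Q): not NE [P1→A gives 9>8]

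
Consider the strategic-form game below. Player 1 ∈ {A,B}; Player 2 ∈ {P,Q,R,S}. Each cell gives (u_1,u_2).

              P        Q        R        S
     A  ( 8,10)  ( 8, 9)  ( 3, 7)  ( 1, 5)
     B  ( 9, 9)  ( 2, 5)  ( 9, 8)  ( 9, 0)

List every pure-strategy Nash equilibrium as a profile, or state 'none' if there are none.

PSNE = {(B,P)}

(A,P): not NE [P1→B gives 9>8]
(A,Q): not NE [P2→P gives 10>9]
(A,R): not NE [P1→B gives 9>3; P2→P gives 10>7]
(A,S): not NE [P1→B gives 9>1; P2→P gives 10>5]
(B,P): NE
(B,Q): not NE [P1→A gives 8>2; P2→P gives 9>5]
(B,R): not NE [P2→P gives 9>8]
(B,S): not NE [P2→P gives 9>0]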